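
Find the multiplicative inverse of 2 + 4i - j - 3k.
0.0667 - 0.1333i + 0.0333j + 0.1k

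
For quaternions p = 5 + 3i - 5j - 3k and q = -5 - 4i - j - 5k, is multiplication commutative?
No: pq = -33 - 13i + 47j - 33k ≠ -33 - 57i - 7j + 13k = qp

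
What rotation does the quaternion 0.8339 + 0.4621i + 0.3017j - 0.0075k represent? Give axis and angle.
axis = (0.8373, 0.5466, -0.0136), θ = 67°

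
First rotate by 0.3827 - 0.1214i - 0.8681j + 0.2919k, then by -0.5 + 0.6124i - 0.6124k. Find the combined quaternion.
0.0618 - 0.2366i + 0.3296j - 0.9119k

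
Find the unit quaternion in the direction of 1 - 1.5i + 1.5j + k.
0.3922 - 0.5883i + 0.5883j + 0.3922k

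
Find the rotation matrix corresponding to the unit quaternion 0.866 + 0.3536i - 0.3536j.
[[0.7499, -0.2501, -0.6124], [-0.2501, 0.7499, -0.6124], [0.6124, 0.6124, 0.4999]]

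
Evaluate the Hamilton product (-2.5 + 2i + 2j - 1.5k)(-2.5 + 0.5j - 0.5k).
4.5 - 5.25i - 5.25j + 6k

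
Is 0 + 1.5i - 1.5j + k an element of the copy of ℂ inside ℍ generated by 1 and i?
No. The quaternion 1.5i - 1.5j + k has j-coefficient y = -1.5 and k-coefficient z = 1, not both zero, so it does not lie in the complex subalgebra spanned by 1 and i.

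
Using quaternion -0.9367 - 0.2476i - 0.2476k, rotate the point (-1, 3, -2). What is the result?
(-2.514, 2.728, -0.486)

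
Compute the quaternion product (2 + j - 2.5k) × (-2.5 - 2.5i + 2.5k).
1.25 - 2.5i + 3.75j + 13.75k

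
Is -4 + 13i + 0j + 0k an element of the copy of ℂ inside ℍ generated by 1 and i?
Yes. The quaternion -4 + 13i has j- and k-coefficients y = z = 0, so it lies in the complex subalgebra spanned by 1 and i.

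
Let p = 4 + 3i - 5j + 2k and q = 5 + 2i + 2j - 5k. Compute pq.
34 + 44i + 2j + 6k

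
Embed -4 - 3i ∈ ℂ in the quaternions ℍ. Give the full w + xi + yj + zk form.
-4 - 3i + 0j + 0k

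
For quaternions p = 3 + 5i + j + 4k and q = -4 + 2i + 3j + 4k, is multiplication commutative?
No: pq = -41 - 22i - 7j + 9k ≠ -41 - 6i + 17j - 17k = qp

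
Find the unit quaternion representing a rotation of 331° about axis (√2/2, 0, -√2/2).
-0.9681 + 0.177i - 0.177k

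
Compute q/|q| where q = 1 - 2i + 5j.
0.1826 - 0.3651i + 0.9129j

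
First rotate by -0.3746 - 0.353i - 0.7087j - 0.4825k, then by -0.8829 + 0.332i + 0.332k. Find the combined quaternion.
0.6081 + 0.4226i + 0.6687j + 0.0663k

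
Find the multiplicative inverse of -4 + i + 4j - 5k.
-0.069 - 0.0172i - 0.069j + 0.0862k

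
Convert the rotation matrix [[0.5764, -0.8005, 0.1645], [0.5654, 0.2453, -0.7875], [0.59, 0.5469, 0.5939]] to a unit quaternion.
0.7771 + 0.4293i - 0.1369j + 0.4394k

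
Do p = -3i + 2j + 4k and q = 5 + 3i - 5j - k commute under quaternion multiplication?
No: pq = 23 + 3i + 19j + 29k ≠ 23 - 33i + j + 11k = qp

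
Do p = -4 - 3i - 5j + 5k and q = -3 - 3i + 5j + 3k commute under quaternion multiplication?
No: pq = 13 - 19i - 11j - 57k ≠ 13 + 61i + j + 3k = qp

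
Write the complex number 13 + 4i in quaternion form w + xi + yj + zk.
13 + 4i + 0j + 0k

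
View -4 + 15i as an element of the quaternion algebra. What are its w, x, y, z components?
-4 + 15i + 0j + 0k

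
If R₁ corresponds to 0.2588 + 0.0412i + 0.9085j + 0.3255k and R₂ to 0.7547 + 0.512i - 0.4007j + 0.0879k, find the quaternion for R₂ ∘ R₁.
0.5096 - 0.0467i + 0.4189j + 0.7501k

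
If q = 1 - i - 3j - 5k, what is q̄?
1 + i + 3j + 5k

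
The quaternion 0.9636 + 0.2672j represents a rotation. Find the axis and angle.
axis = (0, 1, 0), θ = 31°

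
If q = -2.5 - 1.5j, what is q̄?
-2.5 + 1.5j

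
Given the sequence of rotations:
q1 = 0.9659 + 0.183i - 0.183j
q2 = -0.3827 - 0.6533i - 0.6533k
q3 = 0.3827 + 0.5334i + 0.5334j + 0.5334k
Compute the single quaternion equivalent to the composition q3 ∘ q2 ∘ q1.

q2 · q1 = -0.2501 - 0.8206i - 0.0495j - 0.5115k
q3 · q2 · q1 = 0.6412 - 0.6939i - 0.3172j + 0.0822k
0.6412 - 0.6939i - 0.3172j + 0.0822k


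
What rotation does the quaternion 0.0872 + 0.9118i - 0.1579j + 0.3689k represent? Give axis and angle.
axis = (0.9153, -0.1585, 0.3703), θ = 170°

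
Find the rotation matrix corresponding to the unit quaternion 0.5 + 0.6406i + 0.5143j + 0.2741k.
[[0.3207, 0.3848, 0.8655], [0.933, 0.029, -0.3587], [-0.1631, 0.9225, -0.3497]]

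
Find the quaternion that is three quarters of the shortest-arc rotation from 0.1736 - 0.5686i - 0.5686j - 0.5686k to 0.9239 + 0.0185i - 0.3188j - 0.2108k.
0.8149 - 0.1582i - 0.4363j - 0.3473k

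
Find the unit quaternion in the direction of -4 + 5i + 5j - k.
-0.4887 + 0.6108i + 0.6108j - 0.1222k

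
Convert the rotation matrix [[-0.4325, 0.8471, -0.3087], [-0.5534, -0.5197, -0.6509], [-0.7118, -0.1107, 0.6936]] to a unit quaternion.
-0.4305 - 0.3137i - 0.2341j + 0.8133k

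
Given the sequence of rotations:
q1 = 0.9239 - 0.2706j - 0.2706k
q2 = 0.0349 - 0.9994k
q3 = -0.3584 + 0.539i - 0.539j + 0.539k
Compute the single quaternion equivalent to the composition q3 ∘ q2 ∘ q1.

q2 · q1 = -0.2382 - 0.2704i - 0.0094j - 0.9328k
q3 · q2 · q1 = 0.7288 + 0.4764i + 0.4888j + 0.0551k
0.7288 + 0.4764i + 0.4888j + 0.0551k


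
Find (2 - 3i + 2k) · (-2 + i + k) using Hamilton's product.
-3 + 8i + 5j - 2k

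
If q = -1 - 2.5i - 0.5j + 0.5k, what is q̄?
-1 + 2.5i + 0.5j - 0.5k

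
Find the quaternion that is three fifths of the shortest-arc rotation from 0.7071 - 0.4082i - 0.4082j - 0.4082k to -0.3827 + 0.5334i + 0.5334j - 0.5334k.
0.5942 - 0.5558i - 0.5558j + 0.1707k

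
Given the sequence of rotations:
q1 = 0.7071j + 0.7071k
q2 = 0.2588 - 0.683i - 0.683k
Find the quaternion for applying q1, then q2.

q2 · q1 = 0.4829 + 0.4829i + 0.6659j - 0.3k
0.4829 + 0.4829i + 0.6659j - 0.3k


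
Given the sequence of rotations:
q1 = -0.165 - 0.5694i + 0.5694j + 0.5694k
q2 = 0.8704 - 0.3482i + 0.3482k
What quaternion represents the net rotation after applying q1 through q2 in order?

q2 · q1 = -0.5401 - 0.6364i + 0.4956j + 0.2399k
-0.5401 - 0.6364i + 0.4956j + 0.2399k


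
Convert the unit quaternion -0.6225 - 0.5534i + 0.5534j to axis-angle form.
axis = (-√2/2, √2/2, 0), θ = 257°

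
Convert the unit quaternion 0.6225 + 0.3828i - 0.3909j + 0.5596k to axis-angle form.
axis = (0.4891, -0.4995, 0.715), θ = 103°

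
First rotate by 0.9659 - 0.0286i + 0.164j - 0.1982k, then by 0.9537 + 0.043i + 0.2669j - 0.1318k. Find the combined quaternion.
0.8525 - 0.017i + 0.4265j - 0.3016k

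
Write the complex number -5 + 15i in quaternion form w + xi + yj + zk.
-5 + 15i + 0j + 0k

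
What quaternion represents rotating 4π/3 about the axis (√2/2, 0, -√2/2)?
-0.5 + 0.6124i - 0.6124k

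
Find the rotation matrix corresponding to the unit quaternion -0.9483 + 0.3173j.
[[0.7986, 0, -0.6018], [0, 1, 0], [0.6018, 0, 0.7986]]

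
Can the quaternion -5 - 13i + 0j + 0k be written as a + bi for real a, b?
Yes. The quaternion -5 - 13i has j- and k-coefficients y = z = 0, so it lies in the complex subalgebra spanned by 1 and i.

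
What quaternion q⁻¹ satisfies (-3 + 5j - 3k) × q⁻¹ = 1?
-0.0698 - 0.1163j + 0.0698k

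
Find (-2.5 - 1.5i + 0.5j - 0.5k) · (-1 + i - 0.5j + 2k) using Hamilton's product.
5.25 - 0.25i + 3.25j - 4.25k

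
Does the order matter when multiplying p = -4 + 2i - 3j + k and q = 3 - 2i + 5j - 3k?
Yes: pq = 10 + 18i - 25j + 19k ≠ 10 + 10i - 33j + 11k = qp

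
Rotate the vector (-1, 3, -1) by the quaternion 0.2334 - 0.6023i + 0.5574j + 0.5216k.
(-2.211, -1.244, 2.136)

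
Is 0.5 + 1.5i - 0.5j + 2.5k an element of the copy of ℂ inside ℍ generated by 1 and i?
No. The quaternion 0.5 + 1.5i - 0.5j + 2.5k has j-coefficient y = -0.5 and k-coefficient z = 2.5, not both zero, so it does not lie in the complex subalgebra spanned by 1 and i.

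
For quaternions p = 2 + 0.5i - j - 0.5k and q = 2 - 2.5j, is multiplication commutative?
No: pq = 1.5 - 0.25i - 7j - 2.25k ≠ 1.5 + 2.25i - 7j + 0.25k = qp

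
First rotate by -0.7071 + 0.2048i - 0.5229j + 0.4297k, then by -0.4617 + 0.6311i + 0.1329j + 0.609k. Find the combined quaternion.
0.005 - 0.1653i + 0.001j - 0.9862k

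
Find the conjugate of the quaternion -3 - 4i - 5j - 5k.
-3 + 4i + 5j + 5k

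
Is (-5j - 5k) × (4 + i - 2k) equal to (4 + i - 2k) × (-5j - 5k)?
No: pq = -10 + 10i - 25j - 15k ≠ -10 - 10i - 15j - 25k = qp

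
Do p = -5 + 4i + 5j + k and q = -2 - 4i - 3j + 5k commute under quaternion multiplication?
No: pq = 36 + 40i - 19j - 19k ≠ 36 - 16i + 29j - 35k = qp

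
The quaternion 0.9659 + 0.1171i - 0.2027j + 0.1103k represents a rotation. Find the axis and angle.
axis = (0.4525, -0.7833, 0.4262), θ = π/6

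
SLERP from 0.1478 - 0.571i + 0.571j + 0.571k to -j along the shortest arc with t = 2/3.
0.0568 - 0.2195i + 0.9489j + 0.2195k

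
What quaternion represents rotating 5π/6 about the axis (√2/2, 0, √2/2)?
0.2588 + 0.683i + 0.683k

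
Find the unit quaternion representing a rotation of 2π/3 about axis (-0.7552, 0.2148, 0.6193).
0.5 - 0.654i + 0.186j + 0.5363k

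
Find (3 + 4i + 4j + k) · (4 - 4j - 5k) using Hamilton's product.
33 + 24j - 27k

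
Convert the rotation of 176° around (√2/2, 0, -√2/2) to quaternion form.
0.0349 + 0.7067i - 0.7067k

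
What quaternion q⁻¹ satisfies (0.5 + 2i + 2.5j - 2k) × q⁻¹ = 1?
0.0345 - 0.1379i - 0.1724j + 0.1379k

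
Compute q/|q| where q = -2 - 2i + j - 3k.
-0.4714 - 0.4714i + 0.2357j - 0.7071k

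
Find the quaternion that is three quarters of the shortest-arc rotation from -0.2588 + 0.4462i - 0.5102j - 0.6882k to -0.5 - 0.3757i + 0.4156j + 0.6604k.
0.3215 + 0.4185i - 0.4676j - 0.7091k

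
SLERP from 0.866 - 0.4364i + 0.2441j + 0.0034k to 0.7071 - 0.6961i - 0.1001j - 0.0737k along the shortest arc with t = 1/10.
0.8583 - 0.4678i + 0.2109j - 0.0046k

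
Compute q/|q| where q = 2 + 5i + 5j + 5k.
0.225 + 0.5625i + 0.5625j + 0.5625k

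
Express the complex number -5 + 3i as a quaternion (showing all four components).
-5 + 3i + 0j + 0k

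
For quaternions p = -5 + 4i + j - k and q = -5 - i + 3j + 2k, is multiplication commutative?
No: pq = 28 - 10i - 27j + 8k ≠ 28 - 20i - 13j - 18k = qp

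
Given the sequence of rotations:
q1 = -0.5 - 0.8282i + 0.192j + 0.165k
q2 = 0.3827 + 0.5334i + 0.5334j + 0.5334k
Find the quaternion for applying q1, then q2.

q2 · q1 = 0.06 - 0.5981i - 0.723j + 0.3406k
0.06 - 0.5981i - 0.723j + 0.3406k


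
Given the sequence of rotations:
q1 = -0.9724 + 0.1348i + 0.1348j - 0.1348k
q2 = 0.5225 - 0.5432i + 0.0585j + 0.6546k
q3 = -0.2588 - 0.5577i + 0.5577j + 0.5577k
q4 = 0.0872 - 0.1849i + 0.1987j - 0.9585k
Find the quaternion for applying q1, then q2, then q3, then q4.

q2 · q1 = -0.3545 + 0.5025i + 0.0286j - 0.7881k
q3 · q2 · q1 = 0.7956 - 0.3878i - 0.3644j - 0.2899k
q4 · q3 · q2 · q1 = -0.2078 - 0.5878i + 0.4444j - 0.6434k
-0.2078 - 0.5878i + 0.4444j - 0.6434k


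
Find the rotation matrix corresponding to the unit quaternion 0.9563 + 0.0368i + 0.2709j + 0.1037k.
[[0.8317, -0.1784, 0.5258], [0.2183, 0.9758, -0.0142], [-0.5105, 0.1266, 0.8505]]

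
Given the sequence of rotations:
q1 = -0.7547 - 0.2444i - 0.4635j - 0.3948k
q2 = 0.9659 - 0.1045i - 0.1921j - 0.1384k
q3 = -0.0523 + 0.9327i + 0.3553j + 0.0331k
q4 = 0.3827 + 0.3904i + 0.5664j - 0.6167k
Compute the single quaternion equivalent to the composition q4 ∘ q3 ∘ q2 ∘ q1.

q2 · q1 = -0.8982 - 0.1455i - 0.3101j - 0.2754k
q3 · q2 · q1 = 0.302 - 0.9177i - 0.0509j - 0.2529k
q4 · q3 · q2 · q1 = 0.3467 - 0.4079i + 0.8163j + 0.2169k
0.3467 - 0.4079i + 0.8163j + 0.2169k


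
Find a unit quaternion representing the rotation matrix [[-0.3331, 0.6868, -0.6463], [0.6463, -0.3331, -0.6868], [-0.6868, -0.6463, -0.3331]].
-0.0175 - 0.5773i - 0.5773j + 0.5773k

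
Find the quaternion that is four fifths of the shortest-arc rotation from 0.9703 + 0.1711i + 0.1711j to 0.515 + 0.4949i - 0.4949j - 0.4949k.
0.6749 + 0.4658i - 0.3836j - 0.4247k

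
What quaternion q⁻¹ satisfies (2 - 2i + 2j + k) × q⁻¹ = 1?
0.1538 + 0.1538i - 0.1538j - 0.0769k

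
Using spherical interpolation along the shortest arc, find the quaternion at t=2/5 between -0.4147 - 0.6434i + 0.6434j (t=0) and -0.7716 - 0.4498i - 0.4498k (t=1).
-0.6215 - 0.6268i + 0.4237j - 0.2031k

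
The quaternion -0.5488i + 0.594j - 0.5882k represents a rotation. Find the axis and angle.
axis = (-0.5488, 0.594, -0.5882), θ = π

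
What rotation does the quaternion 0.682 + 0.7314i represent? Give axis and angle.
axis = (1, 0, 0), θ = 94°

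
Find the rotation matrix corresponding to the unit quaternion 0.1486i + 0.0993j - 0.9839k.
[[-0.9558, 0.0295, -0.2924], [0.0295, -0.9803, -0.1954], [-0.2924, -0.1954, 0.9361]]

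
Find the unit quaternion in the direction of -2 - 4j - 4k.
-0.3333 - 0.6667j - 0.6667k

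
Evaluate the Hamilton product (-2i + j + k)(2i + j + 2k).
1 + i + 6j - 4k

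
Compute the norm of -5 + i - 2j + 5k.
√55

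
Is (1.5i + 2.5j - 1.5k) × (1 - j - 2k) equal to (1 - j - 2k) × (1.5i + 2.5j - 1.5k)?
No: pq = -0.5 - 5i + 5.5j - 3k ≠ -0.5 + 8i - 0.5j = qp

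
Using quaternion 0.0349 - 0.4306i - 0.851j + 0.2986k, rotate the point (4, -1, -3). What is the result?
(-2.269, 3.999, 2.205)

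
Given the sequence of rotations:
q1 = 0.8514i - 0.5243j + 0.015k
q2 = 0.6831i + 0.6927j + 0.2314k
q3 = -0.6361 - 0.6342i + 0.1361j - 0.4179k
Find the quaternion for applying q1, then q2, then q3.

q2 · q1 = -0.2219 + 0.1317i + 0.1868j - 0.9479k
q3 · q2 · q1 = -0.1969 + 0.006i - 0.8052j + 0.5593k
-0.1969 + 0.006i - 0.8052j + 0.5593k


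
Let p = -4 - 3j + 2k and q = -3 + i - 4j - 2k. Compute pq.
4 + 10i + 27j + 5k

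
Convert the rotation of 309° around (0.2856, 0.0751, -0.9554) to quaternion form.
-0.9026 + 0.123i + 0.0323j - 0.4113k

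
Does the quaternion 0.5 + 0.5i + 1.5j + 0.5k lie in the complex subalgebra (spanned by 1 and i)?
No. The quaternion 0.5 + 0.5i + 1.5j + 0.5k has j-coefficient y = 1.5 and k-coefficient z = 0.5, not both zero, so it does not lie in the complex subalgebra spanned by 1 and i.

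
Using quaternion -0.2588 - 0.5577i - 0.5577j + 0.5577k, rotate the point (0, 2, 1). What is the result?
(1.488, -1.399, -0.911)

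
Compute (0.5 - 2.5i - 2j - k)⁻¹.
0.0435 + 0.2174i + 0.1739j + 0.087k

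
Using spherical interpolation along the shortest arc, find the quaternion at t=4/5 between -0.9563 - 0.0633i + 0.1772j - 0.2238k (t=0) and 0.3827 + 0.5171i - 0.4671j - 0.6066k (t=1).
-0.5832 - 0.4722i + 0.4574j + 0.4773k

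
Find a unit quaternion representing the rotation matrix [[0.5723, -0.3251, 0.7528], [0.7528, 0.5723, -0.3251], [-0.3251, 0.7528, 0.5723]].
0.8242 + 0.327i + 0.327j + 0.327k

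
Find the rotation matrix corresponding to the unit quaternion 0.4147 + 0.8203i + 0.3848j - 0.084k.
[[0.6897, 0.701, 0.1813], [0.5616, -0.3599, -0.745], [-0.457, 0.6157, -0.6419]]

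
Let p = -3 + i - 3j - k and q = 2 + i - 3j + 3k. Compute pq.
-13 - 13i - j - 11k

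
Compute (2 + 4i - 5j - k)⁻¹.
0.0435 - 0.087i + 0.1087j + 0.0217k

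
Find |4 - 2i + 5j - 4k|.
√61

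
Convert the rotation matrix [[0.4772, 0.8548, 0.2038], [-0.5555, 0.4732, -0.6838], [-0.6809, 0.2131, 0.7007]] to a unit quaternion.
0.8141 + 0.2754i + 0.2717j - 0.4331k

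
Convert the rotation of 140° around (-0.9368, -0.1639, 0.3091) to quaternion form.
0.342 - 0.8803i - 0.154j + 0.2905k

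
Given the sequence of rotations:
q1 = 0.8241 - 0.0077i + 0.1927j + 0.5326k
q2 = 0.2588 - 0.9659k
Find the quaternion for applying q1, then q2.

q2 · q1 = 0.7277 + 0.1841i + 0.0573j - 0.6582k
0.7277 + 0.1841i + 0.0573j - 0.6582k


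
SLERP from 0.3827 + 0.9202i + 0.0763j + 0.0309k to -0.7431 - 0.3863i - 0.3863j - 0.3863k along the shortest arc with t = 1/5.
0.4853 + 0.8541i + 0.15j + 0.1121k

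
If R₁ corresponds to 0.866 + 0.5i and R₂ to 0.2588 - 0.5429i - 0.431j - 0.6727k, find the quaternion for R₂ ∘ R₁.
0.4956 - 0.3408i - 0.7096j - 0.3671k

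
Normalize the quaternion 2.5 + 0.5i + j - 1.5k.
0.8006 + 0.1601i + 0.3203j - 0.4804k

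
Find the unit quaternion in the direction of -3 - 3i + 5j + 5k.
-0.3638 - 0.3638i + 0.6063j + 0.6063k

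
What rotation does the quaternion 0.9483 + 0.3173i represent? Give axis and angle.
axis = (1, 0, 0), θ = 37°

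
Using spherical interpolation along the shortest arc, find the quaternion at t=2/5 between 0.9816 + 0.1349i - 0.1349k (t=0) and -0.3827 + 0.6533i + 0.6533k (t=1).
0.8801 - 0.2269i - 0.417k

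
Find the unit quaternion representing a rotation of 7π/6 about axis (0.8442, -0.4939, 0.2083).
-0.2588 + 0.8154i - 0.4771j + 0.2012k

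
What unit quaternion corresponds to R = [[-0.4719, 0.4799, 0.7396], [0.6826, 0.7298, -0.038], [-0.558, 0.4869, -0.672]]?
0.3827 + 0.3429i + 0.8476j + 0.1324k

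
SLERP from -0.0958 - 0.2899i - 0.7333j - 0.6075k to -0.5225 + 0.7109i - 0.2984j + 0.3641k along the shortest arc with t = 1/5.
0.0597 - 0.4661i - 0.5873j - 0.659k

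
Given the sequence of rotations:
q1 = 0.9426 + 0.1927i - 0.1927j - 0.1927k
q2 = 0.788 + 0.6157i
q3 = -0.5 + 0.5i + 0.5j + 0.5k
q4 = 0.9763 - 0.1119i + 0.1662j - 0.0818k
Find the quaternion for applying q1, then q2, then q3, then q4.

q2 · q1 = 0.6241 + 0.7322i - 0.0332j - 0.2705k
q3 · q2 · q1 = -0.5263 - 0.1727i + 0.83j + 0.0646k
q4 · q3 · q2 · q1 = -0.6658 - 0.0311i + 0.7442j + 0.0419k
-0.6658 - 0.0311i + 0.7442j + 0.0419k


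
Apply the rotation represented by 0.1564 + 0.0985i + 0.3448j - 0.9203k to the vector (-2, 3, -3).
(3.151, 0.296, -3.462)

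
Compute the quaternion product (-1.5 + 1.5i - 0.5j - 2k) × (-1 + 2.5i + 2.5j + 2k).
3 - 1.25i - 11.25j + 4k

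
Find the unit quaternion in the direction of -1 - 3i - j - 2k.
-0.2582 - 0.7746i - 0.2582j - 0.5164k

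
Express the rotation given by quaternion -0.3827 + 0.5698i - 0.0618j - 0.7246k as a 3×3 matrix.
[[-0.0577, -0.625, -0.7785], [0.4842, -0.6994, 0.5257], [-0.8731, -0.3466, 0.343]]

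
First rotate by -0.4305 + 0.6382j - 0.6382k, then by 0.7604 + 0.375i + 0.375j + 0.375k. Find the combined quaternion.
-0.3274 - 0.6401i + 0.5632j - 0.4074k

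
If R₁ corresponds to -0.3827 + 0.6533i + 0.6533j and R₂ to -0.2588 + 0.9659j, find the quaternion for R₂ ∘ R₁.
-0.532 - 0.1691i - 0.5387j - 0.631k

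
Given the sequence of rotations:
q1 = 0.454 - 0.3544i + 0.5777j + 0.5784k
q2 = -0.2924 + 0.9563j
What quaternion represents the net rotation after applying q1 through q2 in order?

q2 · q1 = -0.6852 + 0.6568i + 0.2652j + 0.1698k
-0.6852 + 0.6568i + 0.2652j + 0.1698k


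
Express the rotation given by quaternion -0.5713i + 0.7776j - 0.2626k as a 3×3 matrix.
[[-0.3472, -0.8885, 0.3], [-0.8885, 0.2093, -0.4084], [0.3, -0.4084, -0.8621]]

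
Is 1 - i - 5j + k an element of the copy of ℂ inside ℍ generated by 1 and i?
No. The quaternion 1 - i - 5j + k has j-coefficient y = -5 and k-coefficient z = 1, not both zero, so it does not lie in the complex subalgebra spanned by 1 and i.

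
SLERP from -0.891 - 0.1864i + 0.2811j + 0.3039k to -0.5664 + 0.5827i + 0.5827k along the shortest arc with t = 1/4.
-0.8816 + 0.0191i + 0.2263j + 0.4137k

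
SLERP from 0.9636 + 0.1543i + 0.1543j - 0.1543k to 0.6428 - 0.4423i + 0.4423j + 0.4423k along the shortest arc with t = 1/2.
0.912 - 0.1635i + 0.3387j + 0.1635k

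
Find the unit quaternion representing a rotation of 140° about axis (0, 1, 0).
0.342 + 0.9397j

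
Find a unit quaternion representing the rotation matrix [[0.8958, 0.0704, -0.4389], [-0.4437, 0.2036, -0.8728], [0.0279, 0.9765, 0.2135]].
0.7604 + 0.608i - 0.1535j - 0.169k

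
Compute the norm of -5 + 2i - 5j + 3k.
√63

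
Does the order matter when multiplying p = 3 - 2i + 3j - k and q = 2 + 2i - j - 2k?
Yes: pq = 11 - 5i - 3j - 12k ≠ 11 + 9i + 9j - 4k = qp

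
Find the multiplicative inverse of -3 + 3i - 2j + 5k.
-0.0638 - 0.0638i + 0.0426j - 0.1064k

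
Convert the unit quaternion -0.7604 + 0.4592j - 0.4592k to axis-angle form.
axis = (0, √2/2, -√2/2), θ = 279°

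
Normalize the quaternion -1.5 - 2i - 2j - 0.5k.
-0.4629 - 0.6172i - 0.6172j - 0.1543k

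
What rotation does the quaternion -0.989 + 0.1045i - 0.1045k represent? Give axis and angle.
axis = (√2/2, 0, -√2/2), θ = 343°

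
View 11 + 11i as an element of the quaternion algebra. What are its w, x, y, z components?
11 + 11i + 0j + 0k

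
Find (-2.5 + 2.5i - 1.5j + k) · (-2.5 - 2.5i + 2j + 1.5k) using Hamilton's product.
14 - 4.25i - 7.5j - 5k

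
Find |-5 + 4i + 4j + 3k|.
√66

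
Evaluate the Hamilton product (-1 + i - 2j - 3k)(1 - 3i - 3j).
-4 - 5i + 10j - 12k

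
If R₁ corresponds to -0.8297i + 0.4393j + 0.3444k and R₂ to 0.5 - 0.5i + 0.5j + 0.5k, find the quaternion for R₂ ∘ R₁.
-0.8067 - 0.4623i - 0.023j + 0.3674k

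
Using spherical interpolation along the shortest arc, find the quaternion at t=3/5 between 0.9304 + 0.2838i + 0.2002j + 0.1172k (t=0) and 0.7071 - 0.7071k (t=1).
0.8952 + 0.1297i + 0.0915j - 0.4164k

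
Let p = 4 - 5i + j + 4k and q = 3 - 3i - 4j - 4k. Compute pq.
17 - 15i - 45j + 19k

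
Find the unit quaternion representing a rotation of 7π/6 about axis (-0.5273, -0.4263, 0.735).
-0.2588 - 0.5093i - 0.4118j + 0.71k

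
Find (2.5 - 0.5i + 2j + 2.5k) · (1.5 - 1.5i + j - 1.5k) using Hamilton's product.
4.75 - 10i + j + 2.5k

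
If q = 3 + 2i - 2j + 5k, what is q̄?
3 - 2i + 2j - 5k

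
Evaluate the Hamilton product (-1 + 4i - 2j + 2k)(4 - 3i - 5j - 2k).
2 + 33i - j - 16k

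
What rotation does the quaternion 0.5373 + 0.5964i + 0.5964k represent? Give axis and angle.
axis = (√2/2, 0, √2/2), θ = 115°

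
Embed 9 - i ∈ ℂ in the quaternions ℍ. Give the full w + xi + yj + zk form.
9 - i + 0j + 0k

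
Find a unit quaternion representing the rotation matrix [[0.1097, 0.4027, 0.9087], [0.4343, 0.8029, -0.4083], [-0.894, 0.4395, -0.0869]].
0.6756 + 0.3137i + 0.6671j + 0.0117k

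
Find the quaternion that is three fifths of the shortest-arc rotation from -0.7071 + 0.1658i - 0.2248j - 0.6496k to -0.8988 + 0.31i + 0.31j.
-0.9091 + 0.2784i + 0.1025j - 0.2926k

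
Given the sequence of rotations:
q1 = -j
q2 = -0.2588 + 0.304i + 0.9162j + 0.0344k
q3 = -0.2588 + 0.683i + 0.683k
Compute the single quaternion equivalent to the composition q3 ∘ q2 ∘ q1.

q2 · q1 = 0.9162 + 0.0344i + 0.2588j - 0.304k
q3 · q2 · q1 = -0.053 + 0.4401i + 0.1641j + 0.8812k
-0.053 + 0.4401i + 0.1641j + 0.8812k


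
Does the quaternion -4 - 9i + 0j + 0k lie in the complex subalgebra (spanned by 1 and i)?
Yes. The quaternion -4 - 9i has j- and k-coefficients y = z = 0, so it lies in the complex subalgebra spanned by 1 and i.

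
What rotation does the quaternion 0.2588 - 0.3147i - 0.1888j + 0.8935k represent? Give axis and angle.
axis = (-0.3258, -0.1955, 0.925), θ = 5π/6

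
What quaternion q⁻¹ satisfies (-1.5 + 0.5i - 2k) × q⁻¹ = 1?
-0.2308 - 0.0769i + 0.3077k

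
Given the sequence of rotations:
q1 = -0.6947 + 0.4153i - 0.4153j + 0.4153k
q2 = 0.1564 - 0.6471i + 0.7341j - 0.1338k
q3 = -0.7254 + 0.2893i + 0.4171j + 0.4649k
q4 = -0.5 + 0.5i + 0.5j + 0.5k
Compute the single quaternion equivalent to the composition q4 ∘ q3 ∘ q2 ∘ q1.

q2 · q1 = 0.5205 + 0.7638i - 0.3618j + 0.1218k
q3 · q2 · q1 = -0.5043 - 0.1845i + 0.7994j - 0.2696k
q4 · q3 · q2 · q1 = 0.0795 - 0.6944i - 0.6093j + 0.3746k
0.0795 - 0.6944i - 0.6093j + 0.3746k


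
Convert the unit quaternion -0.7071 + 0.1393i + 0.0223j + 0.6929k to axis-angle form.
axis = (0.197, 0.0315, 0.9799), θ = 3π/2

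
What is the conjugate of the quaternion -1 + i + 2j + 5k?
-1 - i - 2j - 5k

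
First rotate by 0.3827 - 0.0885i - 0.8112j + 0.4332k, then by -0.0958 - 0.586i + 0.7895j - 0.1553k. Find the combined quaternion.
0.6192 + 0.0002i + 0.6475j + 0.4443k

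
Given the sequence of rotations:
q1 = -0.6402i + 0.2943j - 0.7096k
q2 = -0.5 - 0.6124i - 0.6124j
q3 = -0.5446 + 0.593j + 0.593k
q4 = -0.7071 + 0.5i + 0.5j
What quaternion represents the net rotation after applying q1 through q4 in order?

q2 · q1 = -0.2118 + 0.7547i - 0.5817j - 0.2175k
q3 · q2 · q1 = 0.5893 - 0.195i + 0.6387j - 0.4547k
q4 · q3 · q2 · q1 = -0.6385 + 0.2052i + 0.0704j + 0.7384k
-0.6385 + 0.2052i + 0.0704j + 0.7384k


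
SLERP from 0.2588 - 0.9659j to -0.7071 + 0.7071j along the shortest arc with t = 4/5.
0.6293 - 0.7771j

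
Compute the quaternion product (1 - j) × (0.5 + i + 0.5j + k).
1 + 2k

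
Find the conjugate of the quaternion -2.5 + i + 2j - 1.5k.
-2.5 - i - 2j + 1.5k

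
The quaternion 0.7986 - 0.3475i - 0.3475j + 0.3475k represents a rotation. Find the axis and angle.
axis = (-√3/3, -√3/3, √3/3), θ = 74°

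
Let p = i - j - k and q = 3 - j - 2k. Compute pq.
-3 + 4i - j - 4k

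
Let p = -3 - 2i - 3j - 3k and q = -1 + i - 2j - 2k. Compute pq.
-7 - i + 2j + 16k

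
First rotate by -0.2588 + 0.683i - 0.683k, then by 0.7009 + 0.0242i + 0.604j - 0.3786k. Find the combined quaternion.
-0.4565 + 0.0599i - 0.3984j - 0.7933k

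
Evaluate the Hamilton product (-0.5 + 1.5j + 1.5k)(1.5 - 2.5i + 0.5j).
-1.5 + 0.5i - 1.75j + 6k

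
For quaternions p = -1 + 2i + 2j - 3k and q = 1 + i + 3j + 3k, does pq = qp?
No: pq = 16i - 10j - 2k ≠ -14i + 8j - 10k = qp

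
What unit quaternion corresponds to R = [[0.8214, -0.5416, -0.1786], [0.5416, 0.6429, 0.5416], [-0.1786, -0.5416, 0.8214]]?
0.9063 - 0.2988i + 0.2988k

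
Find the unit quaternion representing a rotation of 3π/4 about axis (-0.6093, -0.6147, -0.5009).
0.3827 - 0.5629i - 0.5679j - 0.4628k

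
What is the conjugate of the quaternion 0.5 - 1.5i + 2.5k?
0.5 + 1.5i - 2.5k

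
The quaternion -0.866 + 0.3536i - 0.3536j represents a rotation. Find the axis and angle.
axis = (√2/2, -√2/2, 0), θ = 5π/3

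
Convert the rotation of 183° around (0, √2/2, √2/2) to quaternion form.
-0.0262 + 0.7069j + 0.7069k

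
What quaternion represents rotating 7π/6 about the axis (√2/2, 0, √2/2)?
-0.2588 + 0.683i + 0.683k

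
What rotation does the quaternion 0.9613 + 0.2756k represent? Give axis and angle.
axis = (0, 0, 1), θ = 32°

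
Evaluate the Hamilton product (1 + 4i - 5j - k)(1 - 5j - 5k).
-29 + 24i + 10j - 26k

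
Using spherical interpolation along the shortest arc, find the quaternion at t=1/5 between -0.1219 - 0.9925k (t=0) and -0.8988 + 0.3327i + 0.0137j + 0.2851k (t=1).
0.1403 - 0.0931i - 0.0038j - 0.9857k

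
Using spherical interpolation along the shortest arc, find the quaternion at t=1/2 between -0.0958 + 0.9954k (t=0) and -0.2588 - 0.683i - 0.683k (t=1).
0.0896 + 0.3754i + 0.9225k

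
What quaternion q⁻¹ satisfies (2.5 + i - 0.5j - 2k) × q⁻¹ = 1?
0.2174 - 0.087i + 0.0435j + 0.1739k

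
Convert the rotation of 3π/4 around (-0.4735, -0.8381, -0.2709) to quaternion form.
0.3827 - 0.4375i - 0.7743j - 0.2503k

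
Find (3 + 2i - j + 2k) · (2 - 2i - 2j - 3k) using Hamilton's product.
14 + 5i - 6j - 11k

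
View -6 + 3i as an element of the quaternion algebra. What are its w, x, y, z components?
-6 + 3i + 0j + 0k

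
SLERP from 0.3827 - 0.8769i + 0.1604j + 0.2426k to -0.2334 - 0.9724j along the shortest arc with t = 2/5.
0.403 - 0.6449i + 0.6243j + 0.1784k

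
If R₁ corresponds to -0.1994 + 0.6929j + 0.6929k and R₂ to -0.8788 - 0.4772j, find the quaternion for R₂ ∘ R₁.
0.5059 - 0.3307i - 0.5138j - 0.6089k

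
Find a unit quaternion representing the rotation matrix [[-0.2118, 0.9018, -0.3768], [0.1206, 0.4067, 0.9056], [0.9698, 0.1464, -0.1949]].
0.5 - 0.3796i - 0.6733j - 0.3906k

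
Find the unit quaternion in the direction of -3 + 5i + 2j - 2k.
-0.4629 + 0.7715i + 0.3086j - 0.3086k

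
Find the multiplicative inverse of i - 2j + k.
-0.1667i + 0.3333j - 0.1667k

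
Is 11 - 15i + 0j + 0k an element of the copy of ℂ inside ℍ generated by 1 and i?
Yes. The quaternion 11 - 15i has j- and k-coefficients y = z = 0, so it lies in the complex subalgebra spanned by 1 and i.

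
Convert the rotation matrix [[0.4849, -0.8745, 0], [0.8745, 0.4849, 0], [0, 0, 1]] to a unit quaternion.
0.8617 + 0.5075k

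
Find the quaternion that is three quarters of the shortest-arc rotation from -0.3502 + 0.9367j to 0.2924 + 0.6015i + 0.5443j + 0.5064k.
0.1345 + 0.5006i + 0.7441j + 0.4214k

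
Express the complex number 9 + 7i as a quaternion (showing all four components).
9 + 7i + 0j + 0k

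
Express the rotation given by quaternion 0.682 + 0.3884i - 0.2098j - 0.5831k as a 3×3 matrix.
[[0.232, 0.6324, -0.7391], [-0.9583, 0.0183, -0.2851], [-0.1668, 0.7744, 0.6103]]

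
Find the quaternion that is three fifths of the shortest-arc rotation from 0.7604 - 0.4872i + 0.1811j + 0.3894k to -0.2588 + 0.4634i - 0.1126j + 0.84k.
0.6204 - 0.627i + 0.1871j - 0.4325k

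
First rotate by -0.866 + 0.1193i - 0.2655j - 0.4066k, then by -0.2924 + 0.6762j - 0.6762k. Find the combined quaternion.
0.1578 - 0.4894i - 0.5886j + 0.6238k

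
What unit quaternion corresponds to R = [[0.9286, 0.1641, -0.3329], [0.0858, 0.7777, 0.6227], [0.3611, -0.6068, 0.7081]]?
0.9239 - 0.3327i - 0.1878j - 0.0212k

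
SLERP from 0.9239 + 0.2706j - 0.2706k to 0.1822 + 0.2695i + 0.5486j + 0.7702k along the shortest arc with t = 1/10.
0.9261 + 0.0395i + 0.3438j - 0.1505k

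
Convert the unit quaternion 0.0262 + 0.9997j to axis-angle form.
axis = (0, 1, 0), θ = 177°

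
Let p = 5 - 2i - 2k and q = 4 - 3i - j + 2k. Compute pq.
18 - 25i + 5j + 4k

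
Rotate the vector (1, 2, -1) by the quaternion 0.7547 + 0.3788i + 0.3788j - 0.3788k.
(1.859, 1.426, -0.715)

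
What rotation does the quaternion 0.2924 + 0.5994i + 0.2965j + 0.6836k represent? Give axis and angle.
axis = (0.6268, 0.3101, 0.7148), θ = 146°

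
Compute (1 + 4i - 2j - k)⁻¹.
0.0455 - 0.1818i + 0.0909j + 0.0455k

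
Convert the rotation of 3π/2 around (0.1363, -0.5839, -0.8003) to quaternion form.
-0.7071 + 0.0964i - 0.4129j - 0.5659k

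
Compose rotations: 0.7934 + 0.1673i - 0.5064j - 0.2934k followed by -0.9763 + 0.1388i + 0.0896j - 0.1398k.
-0.7935 - 0.1503i + 0.5828j + 0.0903k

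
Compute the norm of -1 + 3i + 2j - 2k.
√18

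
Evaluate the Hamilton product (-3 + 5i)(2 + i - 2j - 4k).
-11 + 7i + 26j + 2k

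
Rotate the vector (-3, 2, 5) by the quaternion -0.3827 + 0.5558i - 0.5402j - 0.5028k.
(-2.43, 5.243, 2.145)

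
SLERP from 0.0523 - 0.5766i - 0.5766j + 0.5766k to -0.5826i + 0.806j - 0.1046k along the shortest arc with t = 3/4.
0.018 + 0.3116i - 0.9046j + 0.2903k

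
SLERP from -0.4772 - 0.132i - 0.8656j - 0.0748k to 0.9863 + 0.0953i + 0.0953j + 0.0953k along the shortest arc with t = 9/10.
-0.9715 - 0.1039i - 0.1898j - 0.0972k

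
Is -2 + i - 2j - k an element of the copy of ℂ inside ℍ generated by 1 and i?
No. The quaternion -2 + i - 2j - k has j-coefficient y = -2 and k-coefficient z = -1, not both zero, so it does not lie in the complex subalgebra spanned by 1 and i.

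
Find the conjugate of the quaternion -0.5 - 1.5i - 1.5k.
-0.5 + 1.5i + 1.5k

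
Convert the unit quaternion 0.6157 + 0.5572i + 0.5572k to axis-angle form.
axis = (√2/2, 0, √2/2), θ = 104°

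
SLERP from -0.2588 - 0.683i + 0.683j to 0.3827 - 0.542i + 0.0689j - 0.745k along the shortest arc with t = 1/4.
-0.0959 - 0.7551i + 0.6021j - 0.241k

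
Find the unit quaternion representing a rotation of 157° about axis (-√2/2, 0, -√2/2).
0.1994 - 0.6929i - 0.6929k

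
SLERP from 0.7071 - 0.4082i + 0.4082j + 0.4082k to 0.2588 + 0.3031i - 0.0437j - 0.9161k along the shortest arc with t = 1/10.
0.6374 - 0.4269i + 0.3931j + 0.5068k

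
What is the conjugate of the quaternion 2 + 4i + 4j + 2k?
2 - 4i - 4j - 2k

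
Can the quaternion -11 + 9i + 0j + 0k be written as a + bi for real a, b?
Yes. The quaternion -11 + 9i has j- and k-coefficients y = z = 0, so it lies in the complex subalgebra spanned by 1 and i.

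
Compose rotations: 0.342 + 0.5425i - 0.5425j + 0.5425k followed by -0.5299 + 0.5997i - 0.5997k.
-0.1812 - 0.4077i - 0.3632j - 0.8179k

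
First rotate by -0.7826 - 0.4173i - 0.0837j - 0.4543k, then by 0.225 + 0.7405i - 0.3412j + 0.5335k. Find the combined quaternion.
0.3467 - 0.4737i + 0.362j - 0.7241k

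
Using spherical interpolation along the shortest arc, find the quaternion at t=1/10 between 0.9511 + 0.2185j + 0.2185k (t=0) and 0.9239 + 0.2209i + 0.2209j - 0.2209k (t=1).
0.9591 + 0.023i + 0.2212j + 0.1752k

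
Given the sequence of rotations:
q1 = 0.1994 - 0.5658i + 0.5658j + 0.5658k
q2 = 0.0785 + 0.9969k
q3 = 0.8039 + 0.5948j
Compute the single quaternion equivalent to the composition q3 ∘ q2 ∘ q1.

q2 · q1 = -0.5484 - 0.6085i - 0.5196j + 0.2432k
q3 · q2 · q1 = -0.1318 - 0.3445i - 0.7439j + 0.5574k
-0.1318 - 0.3445i - 0.7439j + 0.5574k


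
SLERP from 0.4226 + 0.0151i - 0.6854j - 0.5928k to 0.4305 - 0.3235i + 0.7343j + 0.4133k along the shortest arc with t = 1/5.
0.2581 + 0.0882i - 0.7526j - 0.5993k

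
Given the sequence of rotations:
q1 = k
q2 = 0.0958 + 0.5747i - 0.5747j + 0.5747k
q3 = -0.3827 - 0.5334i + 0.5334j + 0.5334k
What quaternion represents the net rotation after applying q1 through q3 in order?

q2 · q1 = -0.5747 - 0.5747i - 0.5747j + 0.0958k
q3 · q2 · q1 = 0.1688 + 0.8841i - 0.3421j + 0.2699k
0.1688 + 0.8841i - 0.3421j + 0.2699k


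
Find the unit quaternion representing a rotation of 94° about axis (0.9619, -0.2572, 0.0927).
0.682 + 0.7035i - 0.1881j + 0.0678k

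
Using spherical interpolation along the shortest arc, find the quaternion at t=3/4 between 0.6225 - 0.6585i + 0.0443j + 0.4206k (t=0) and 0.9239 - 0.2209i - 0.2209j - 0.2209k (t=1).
0.9151 - 0.3642i - 0.1637j - 0.0564k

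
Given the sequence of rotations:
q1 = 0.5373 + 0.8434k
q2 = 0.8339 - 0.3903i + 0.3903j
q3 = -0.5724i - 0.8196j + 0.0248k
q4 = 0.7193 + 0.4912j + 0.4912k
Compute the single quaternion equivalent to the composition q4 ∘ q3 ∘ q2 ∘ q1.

q2 · q1 = 0.4481 + 0.1195i + 0.5389j + 0.7033k
q3 · q2 · q1 = 0.4926 - 0.8463i + 0.0383j - 0.1994k
q4 · q3 · q2 · q1 = 0.4335 - 0.7255i - 0.1462j + 0.5142k
0.4335 - 0.7255i - 0.1462j + 0.5142k


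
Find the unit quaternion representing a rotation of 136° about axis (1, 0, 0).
0.3746 + 0.9272i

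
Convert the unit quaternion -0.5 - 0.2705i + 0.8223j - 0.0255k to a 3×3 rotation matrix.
[[-0.3537, -0.4704, -0.8085], [-0.4194, 0.8524, -0.3124], [0.8361, 0.2286, -0.4987]]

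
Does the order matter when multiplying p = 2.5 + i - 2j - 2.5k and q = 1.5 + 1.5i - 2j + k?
Yes: pq = 0.75 - 1.75i - 12.75j - 0.25k ≠ 0.75 + 12.25i - 3.25j - 2.25k = qp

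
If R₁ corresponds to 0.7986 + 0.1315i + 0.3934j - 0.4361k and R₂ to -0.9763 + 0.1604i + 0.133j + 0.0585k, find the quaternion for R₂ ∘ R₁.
-0.8276 - 0.0813i - 0.2002j + 0.5181k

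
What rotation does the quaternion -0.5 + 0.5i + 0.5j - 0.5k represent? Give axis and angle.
axis = (√3/3, √3/3, -√3/3), θ = 4π/3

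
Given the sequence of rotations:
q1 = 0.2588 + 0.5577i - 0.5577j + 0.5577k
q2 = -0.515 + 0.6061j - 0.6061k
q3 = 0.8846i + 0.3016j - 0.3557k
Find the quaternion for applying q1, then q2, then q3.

q2 · q1 = 0.5428 - 0.2872i + 0.1061j - 0.7821k
q3 · q2 · q1 = -0.0561 + 0.282i + 0.9577j - 0.0126k
-0.0561 + 0.282i + 0.9577j - 0.0126k


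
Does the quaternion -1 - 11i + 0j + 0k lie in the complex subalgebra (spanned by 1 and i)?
Yes. The quaternion -1 - 11i has j- and k-coefficients y = z = 0, so it lies in the complex subalgebra spanned by 1 and i.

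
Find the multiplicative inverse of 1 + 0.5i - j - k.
0.3077 - 0.1538i + 0.3077j + 0.3077k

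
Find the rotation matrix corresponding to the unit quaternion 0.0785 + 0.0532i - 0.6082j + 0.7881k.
[[-0.982, -0.1884, -0.0116], [0.059, -0.2479, -0.967], [0.1793, -0.9503, 0.2545]]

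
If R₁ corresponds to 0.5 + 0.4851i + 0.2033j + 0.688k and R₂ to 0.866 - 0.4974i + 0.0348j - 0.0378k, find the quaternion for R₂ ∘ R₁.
0.6932 + 0.203i + 0.5173j + 0.4589k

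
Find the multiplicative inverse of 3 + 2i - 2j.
0.1765 - 0.1176i + 0.1176j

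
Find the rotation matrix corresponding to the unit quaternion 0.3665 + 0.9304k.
[[-0.7313, -0.682, 0], [0.682, -0.7313, 0], [0, 0, 1]]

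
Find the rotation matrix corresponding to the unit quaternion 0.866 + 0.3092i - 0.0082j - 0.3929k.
[[0.6911, 0.6754, -0.2572], [-0.6856, 0.5, -0.5291], [-0.2288, 0.542, 0.8087]]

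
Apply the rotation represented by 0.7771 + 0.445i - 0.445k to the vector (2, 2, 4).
(1.007, -3.734, 3.007)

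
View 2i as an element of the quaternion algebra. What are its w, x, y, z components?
0 + 2i + 0j + 0k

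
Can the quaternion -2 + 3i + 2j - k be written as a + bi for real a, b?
No. The quaternion -2 + 3i + 2j - k has j-coefficient y = 2 and k-coefficient z = -1, not both zero, so it does not lie in the complex subalgebra spanned by 1 and i.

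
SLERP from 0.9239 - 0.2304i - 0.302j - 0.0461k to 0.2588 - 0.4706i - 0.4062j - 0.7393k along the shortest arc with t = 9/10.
0.353 - 0.4672i - 0.4157j - 0.6959k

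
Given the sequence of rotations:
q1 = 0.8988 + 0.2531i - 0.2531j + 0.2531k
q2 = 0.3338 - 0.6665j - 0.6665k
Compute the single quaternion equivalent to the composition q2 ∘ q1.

q2 · q1 = 0.3 - 0.2529i - 0.8522j - 0.3459k
0.3 - 0.2529i - 0.8522j - 0.3459k


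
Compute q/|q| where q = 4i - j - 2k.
0.8729i - 0.2182j - 0.4364k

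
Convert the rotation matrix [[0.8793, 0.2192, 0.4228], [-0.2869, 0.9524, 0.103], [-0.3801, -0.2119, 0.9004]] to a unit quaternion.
0.9659 - 0.0815i + 0.2078j - 0.131k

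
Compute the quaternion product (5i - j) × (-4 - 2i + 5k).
10 - 25i - 21j - 2k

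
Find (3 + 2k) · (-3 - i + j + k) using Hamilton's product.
-11 - 5i + j - 3k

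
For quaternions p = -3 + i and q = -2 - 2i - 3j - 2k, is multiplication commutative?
No: pq = 8 + 4i + 11j + 3k ≠ 8 + 4i + 7j + 9k = qp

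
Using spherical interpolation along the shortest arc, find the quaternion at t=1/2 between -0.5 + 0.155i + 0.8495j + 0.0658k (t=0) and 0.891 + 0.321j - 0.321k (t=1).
-0.9002 + 0.1003i + 0.342j + 0.2503k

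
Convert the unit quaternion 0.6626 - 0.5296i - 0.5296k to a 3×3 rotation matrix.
[[0.439, 0.7018, 0.561], [-0.7018, -0.1219, 0.7018], [0.561, -0.7018, 0.439]]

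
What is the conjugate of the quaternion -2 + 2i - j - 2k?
-2 - 2i + j + 2k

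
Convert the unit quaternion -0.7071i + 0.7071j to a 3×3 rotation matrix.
[[0, -1, 0], [-1, 0, 0], [0, 0, -1]]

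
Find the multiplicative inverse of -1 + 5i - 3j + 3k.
-0.0227 - 0.1136i + 0.0682j - 0.0682k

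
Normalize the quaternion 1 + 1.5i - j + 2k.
0.3482 + 0.5222i - 0.3482j + 0.6963k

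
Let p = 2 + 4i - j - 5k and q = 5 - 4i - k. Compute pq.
21 + 13i + 19j - 31k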